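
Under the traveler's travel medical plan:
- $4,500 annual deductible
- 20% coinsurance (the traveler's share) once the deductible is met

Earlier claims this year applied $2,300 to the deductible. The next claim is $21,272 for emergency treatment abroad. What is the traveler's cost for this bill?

$6,014.40

Remaining deductible: $4,500 − $2,300 = $2,200.
That leaves $21,272 − $2,200 = $19,072 for coinsurance.
Coinsurance: $19,072 × 20% = $3,814.40.
That puts the traveler's cost at $2,200 + $3,814.40 = $6,014.40.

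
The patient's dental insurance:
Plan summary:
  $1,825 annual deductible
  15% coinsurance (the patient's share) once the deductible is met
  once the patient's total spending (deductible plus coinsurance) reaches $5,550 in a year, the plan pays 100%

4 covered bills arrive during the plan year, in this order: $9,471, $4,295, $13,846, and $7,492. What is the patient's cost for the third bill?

Bill 1, $9,471: $1,825 finishes the deductible; $7,646 goes to coinsurance; 15% of $7,646 = $1,146.90. Patient owes $2,971.90 (running OOP $2,971.90).
Bill 2, $4,295: 15% coinsurance on $4,295 = $644.25. Patient owes $644.25 (running OOP $3,616.15).
Bill 3, $13,846: deductible already satisfied, so patient's share is 15% × $13,846 = $2,076.90. That would push OOP to $5,693.05, over the $5,550 cap, so patient pays $5,550 − $3,616.15 = $1,933.85.

$1,933.85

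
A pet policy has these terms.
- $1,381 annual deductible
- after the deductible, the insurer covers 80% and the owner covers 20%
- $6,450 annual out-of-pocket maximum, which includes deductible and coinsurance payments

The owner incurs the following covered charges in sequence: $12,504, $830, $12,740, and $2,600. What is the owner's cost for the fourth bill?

$130.40

#1 ($12,504): $1,381 to deductible, leaving $11,123; coinsurance $11,123 × 20% = $2,224.60. Cost to owner: $3,605.60. OOP to date $3,605.60.
#2 ($830): deductible already satisfied, so owner's share is 20% × $830 = $166. Owner owes $166 (running OOP $3,771.60).
#3 ($12,740): deductible already satisfied, so owner's share is 20% × $12,740 = $2,548. Owner pays $2,548; OOP now $6,319.60.
#4 ($2,600): deductible already satisfied, so owner's share is 20% × $2,600 = $520. That would push OOP to $6,839.60, over the $6,450 cap, so owner pays $6,450 − $6,319.60 = $130.40.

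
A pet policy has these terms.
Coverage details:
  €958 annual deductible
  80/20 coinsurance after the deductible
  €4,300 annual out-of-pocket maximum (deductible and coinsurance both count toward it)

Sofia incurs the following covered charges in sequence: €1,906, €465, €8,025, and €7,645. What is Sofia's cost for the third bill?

Claim 1 (€1,906): €958 to deductible, leaving €948; 20% of €948 = €189.60. Owner owes €1,147.60 (running OOP €1,147.60).
Claim 2 (€465): deductible met; 20% of €465 = €93. Owner pays €93; OOP now €1,240.60.
Claim 3 (€8,025): deductible already satisfied, so owner's share is 20% × €8,025 = €1,605. Owner owes €1,605 (running OOP €2,845.60).

€1,605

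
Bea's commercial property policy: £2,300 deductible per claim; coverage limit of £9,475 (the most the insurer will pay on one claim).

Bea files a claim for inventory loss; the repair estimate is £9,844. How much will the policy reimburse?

£7,544

Subtract the deductible: £9,844 − £2,300 = £7,544.
That's under the £9,475 cap, so the insurer reimburses the full £7,544.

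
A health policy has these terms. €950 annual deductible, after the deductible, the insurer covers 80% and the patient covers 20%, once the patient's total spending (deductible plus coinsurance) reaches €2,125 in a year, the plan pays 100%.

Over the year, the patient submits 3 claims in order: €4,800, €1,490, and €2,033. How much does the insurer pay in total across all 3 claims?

Claim 1 — €4,800: deductible takes €950, €3,850 remains; coinsurance €3,850 × 20% = €770. Patient pays €1,720; OOP now €1,720. Plan pays €4,800 − €1,720 = €3,080.
Claim 2 — €1,490: deductible already satisfied, so patient's share is 20% × €1,490 = €298. Cost to patient: €298. OOP to date €2,018. Plan pays €1,490 − €298 = €1,192.
Claim 3 — €2,033: 20% coinsurance on €2,033 = €406.60. OOP would hit €2,424.60 > €2,125, so the cap limits the patient to €2,125 − €2,018 = €107. Insurer: €2,033 − €107 = €1,926.
Insurer total = bills − patient's total = €8,323 − €2,125 = €6,198.

€6,198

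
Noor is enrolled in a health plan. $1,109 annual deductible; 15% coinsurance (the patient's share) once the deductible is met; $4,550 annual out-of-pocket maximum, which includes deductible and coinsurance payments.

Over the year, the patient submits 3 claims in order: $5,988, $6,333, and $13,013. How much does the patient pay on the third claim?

$1,759.20

Claim 1 — $5,988: $1,109 finishes the deductible; $4,879 goes to coinsurance; patient's 15% is $731.85. Patient pays $1,840.85; OOP now $1,840.85.
Claim 2 — $6,333: 15% coinsurance on $6,333 = $949.95. Patient owes $949.95 (running OOP $2,790.80).
Claim 3 — $13,013: deductible already satisfied, so patient's share is 15% × $13,013 = $1,951.95. Adding that to $2,790.80 gives $4,742.75, past the $4,550 cap; patient pays only $4,550 − $2,790.80 = $1,759.20.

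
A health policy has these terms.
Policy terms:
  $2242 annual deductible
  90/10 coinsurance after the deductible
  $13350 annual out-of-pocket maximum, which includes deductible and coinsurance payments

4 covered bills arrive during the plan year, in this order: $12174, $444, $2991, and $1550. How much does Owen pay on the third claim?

#1 ($12174): deductible takes $2242, $9932 remains; 10% of $9932 = $993.20. Cost to patient: $3235.20. OOP to date $3235.20.
#2 ($444): deductible met; 10% of $444 = $44.40. Patient owes $44.40 (running OOP $3279.60).
#3 ($2991): deductible met; 10% of $2991 = $299.10. Patient owes $299.10 (running OOP $3578.70).

$299.10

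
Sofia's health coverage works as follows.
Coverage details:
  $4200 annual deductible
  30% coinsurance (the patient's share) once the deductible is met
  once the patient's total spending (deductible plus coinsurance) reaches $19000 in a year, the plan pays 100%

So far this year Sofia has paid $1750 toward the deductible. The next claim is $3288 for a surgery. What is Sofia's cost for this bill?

Remaining deductible: $4200 − $1750 = $2450.
After the $2450 deductible portion, $3288 − $2450 = $838 is subject to coinsurance.
30% of $838 = $251.40 falls to the patient.
That puts the patient's cost at $2450 + $251.40 = $2701.40 before any cap.
Cumulative spending $1750 + $2701.40 = $4451.40 stays under the $19000 maximum.

$2701.40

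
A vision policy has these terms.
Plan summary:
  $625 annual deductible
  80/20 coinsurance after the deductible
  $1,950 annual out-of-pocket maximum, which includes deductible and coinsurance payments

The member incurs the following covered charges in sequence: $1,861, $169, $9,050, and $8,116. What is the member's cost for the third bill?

$1,044

#1 ($1,861): $625 to deductible, leaving $1,236; member's 20% is $247.20. Cost to member: $872.20. OOP to date $872.20.
#2 ($169): 20% coinsurance on $169 = $33.80. Member pays $33.80; OOP now $906.
#3 ($9,050): 20% coinsurance on $9,050 = $1,810. Adding that to $906 gives $2,716, past the $1,950 cap; member pays only $1,950 − $906 = $1,044.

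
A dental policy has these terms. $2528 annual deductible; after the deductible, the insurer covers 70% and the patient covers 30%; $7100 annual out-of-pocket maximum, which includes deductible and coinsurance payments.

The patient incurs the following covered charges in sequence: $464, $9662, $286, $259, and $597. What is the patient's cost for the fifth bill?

$179.10

#1 ($464): fully absorbed by the deductible. Patient owes $464 (running OOP $464).
#2 ($9662): $2064 finishes the deductible; $7598 goes to coinsurance; 30% of $7598 = $2279.40. Patient pays $4343.40; OOP now $4807.40.
#3 ($286): deductible met; 30% of $286 = $85.80. Patient owes $85.80 (running OOP $4893.20).
#4 ($259): deductible already satisfied, so patient's share is 30% × $259 = $77.70. Patient owes $77.70 (running OOP $4970.90).
#5 ($597): deductible met; 30% of $597 = $179.10. Cost to patient: $179.10. OOP to date $5150.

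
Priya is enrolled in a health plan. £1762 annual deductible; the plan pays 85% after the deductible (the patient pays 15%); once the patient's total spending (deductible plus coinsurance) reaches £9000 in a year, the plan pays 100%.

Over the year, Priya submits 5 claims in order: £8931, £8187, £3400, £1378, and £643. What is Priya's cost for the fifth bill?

£96.45

Claim 1 — £8931: £1762 finishes the deductible; £7169 goes to coinsurance; patient's 15% is £1075.35. Cost to patient: £2837.35. OOP to date £2837.35.
Claim 2 — £8187: deductible met; 15% of £8187 = £1228.05. Cost to patient: £1228.05. OOP to date £4065.40.
Claim 3 — £3400: 15% coinsurance on £3400 = £510. Cost to patient: £510. OOP to date £4575.40.
Claim 4 — £1378: 15% coinsurance on £1378 = £206.70. Patient pays £206.70; OOP now £4782.10.
Claim 5 — £643: deductible already satisfied, so patient's share is 15% × £643 = £96.45. Cost to patient: £96.45. OOP to date £4878.55.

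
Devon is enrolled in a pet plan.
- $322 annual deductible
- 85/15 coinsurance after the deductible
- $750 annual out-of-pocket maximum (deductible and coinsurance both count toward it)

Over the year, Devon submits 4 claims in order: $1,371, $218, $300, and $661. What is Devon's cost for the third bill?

$45

#1 ($1,371): $322 to deductible, leaving $1,049; coinsurance $1,049 × 15% = $157.35. Cost to owner: $479.35. OOP to date $479.35.
#2 ($218): 15% coinsurance on $218 = $32.70. Owner pays $32.70; OOP now $512.05.
#3 ($300): deductible met; 15% of $300 = $45. Cost to owner: $45. OOP to date $557.05.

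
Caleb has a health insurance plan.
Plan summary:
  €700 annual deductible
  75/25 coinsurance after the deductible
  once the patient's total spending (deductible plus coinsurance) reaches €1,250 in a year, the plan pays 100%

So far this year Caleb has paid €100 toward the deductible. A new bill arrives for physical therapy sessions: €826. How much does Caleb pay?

€656.50

€100 of the €700 deductible is already met, leaving €600.
The remaining €226 (= €826 − €600) moves to coinsurance.
25% of €226 = €56.50 falls to the patient.
So the patient owes €600 + €56.50 = €656.50 before any cap.
Total out-of-pocket so far would be €100 + €656.50 = €756.50, below the €1,250 cap — no reduction.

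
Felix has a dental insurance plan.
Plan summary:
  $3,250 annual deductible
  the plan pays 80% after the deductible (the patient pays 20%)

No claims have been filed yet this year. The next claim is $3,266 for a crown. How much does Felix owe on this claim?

$3,253.20

The full $3,250 deductible is still open; $3,250 of this bill applies to it.
That leaves $3,266 − $3,250 = $16 for coinsurance.
Patient's 20% share of $16 is $3.20.
Patient responsibility: $3,250 + $3.20 = $3,253.20.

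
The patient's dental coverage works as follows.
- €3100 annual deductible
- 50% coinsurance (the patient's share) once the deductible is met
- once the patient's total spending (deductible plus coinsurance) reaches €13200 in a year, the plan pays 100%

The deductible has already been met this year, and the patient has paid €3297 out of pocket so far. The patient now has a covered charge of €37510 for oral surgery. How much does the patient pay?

€9903

With the deductible met, the entire €37510 is subject to coinsurance.
Patient's 50% share of €37510 is €18755.
Adding €18755 to the €3297 already spent would give €22052, which exceeds the €13200 cap; the patient pays just €13200 − €3297 = €9903.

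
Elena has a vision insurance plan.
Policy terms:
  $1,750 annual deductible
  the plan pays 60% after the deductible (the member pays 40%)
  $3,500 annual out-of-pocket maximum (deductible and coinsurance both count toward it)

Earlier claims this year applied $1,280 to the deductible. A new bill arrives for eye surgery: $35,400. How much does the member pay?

Deductible still to meet: $1,750 − $1,280 = $470.
That leaves $35,400 − $470 = $34,930 for coinsurance.
Member's 40% share of $34,930 is $13,972.
That puts the member's cost at $470 + $13,972 = $14,442 before any cap.
Year-to-date out-of-pocket would reach $1,280 + $14,442 = $15,722, above the $3,500 maximum, so the member pays only $3,500 − $1,280 = $2,220.

$2,220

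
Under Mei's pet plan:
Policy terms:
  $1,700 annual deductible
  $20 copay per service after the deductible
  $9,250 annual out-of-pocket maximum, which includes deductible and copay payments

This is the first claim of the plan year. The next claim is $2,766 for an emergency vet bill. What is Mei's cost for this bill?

$1,720

The full $1,700 deductible is still open; $1,700 of this bill applies to it.
After the $1,700 deductible portion, $2,766 − $1,700 = $1,066 is subject to the copay.
Copay on this service: $20.
Owner responsibility before any cap: $1,700 + $20 = $1,720.
Total out-of-pocket so far would be $0 + $1,720 = $1,720, below the $9,250 cap — no reduction.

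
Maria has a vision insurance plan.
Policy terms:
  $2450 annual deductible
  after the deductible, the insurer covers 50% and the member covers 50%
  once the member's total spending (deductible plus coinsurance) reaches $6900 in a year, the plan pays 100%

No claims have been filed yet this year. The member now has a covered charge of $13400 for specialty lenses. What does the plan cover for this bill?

Deductible not yet touched, so the first $2450 of the bill goes to the deductible.
After the $2450 deductible portion, $13400 − $2450 = $10950 is subject to coinsurance.
Coinsurance: $10950 × 50% = $5475.
So the member owes $2450 + $5475 = $7925 before any cap.
That would bring total out-of-pocket to $7925, past the $6900 cap. The member is capped at $6900 − $0 = $6900 on this claim.
Insurer pays the balance: $13400 − $6900 = $6500.

$6500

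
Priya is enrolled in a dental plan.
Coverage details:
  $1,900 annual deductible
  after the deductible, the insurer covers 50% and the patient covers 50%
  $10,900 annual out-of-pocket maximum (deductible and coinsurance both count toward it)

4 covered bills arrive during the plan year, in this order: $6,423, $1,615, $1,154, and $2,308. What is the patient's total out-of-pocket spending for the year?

$6,700

#1 ($6,423): $1,900 finishes the deductible; $4,523 goes to coinsurance; 50% of $4,523 = $2,261.50. Patient owes $4,161.50 (running OOP $4,161.50).
#2 ($1,615): deductible already satisfied, so patient's share is 50% × $1,615 = $807.50. Patient owes $807.50 (running OOP $4,969).
#3 ($1,154): deductible met; 50% of $1,154 = $577. Patient pays $577; OOP now $5,546.
#4 ($2,308): deductible met; 50% of $2,308 = $1,154. Cost to patient: $1,154. OOP to date $6,700.
Total paid by the patient: $4,161.50 + $807.50 + $577 + $1,154 = $6,700.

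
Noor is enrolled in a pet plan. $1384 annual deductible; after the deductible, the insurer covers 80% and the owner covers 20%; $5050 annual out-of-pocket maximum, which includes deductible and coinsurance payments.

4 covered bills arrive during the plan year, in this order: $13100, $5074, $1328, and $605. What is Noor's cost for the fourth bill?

$42.40

#1 ($13100): deductible takes $1384, $11716 remains; coinsurance $11716 × 20% = $2343.20. Owner owes $3727.20 (running OOP $3727.20).
#2 ($5074): deductible already satisfied, so owner's share is 20% × $5074 = $1014.80. Owner pays $1014.80; OOP now $4742.
#3 ($1328): deductible met; 20% of $1328 = $265.60. Owner pays $265.60; OOP now $5007.60.
#4 ($605): deductible already satisfied, so owner's share is 20% × $605 = $121. Adding that to $5007.60 gives $5128.60, past the $5050 cap; owner pays only $5050 − $5007.60 = $42.40.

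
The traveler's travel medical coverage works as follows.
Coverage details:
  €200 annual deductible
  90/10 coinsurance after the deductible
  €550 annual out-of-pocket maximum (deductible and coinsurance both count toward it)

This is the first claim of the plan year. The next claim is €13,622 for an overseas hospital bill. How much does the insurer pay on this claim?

The full €200 deductible is still open; €200 of this bill applies to it.
The remaining €13,422 (= €13,622 − €200) moves to coinsurance.
Coinsurance: €13,422 × 10% = €1,342.20.
So the traveler owes €200 + €1,342.20 = €1,542.20 before any cap.
Year-to-date out-of-pocket would reach €0 + €1,542.20 = €1,542.20, above the €550 maximum, so the traveler pays only €550 − €0 = €550.
Insurer pays the balance: €13,622 − €550 = €13,072.

€13,072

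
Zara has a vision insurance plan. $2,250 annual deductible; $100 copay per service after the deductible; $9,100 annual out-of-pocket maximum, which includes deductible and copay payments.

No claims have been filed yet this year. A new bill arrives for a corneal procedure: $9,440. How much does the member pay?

$2,350

The full $2,250 deductible is still open; $2,250 of this bill applies to it.
The remaining $7,190 (= $9,440 − $2,250) moves to the copay.
Copay on this service: $100.
So the member owes $2,250 + $100 = $2,350 before any cap.
Year-to-date out-of-pocket becomes $0 + $2,350 = $2,350, still under the $9,100 maximum, so no cap applies.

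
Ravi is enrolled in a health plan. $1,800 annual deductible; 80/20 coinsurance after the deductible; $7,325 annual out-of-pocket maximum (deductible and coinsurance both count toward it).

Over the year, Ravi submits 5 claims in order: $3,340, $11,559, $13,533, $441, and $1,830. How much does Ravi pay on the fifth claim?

$110.40

Claim 1 — $3,340: deductible takes $1,800, $1,540 remains; patient's 20% is $308. Patient owes $2,108 (running OOP $2,108).
Claim 2 — $11,559: 20% coinsurance on $11,559 = $2,311.80. Cost to patient: $2,311.80. OOP to date $4,419.80.
Claim 3 — $13,533: deductible already satisfied, so patient's share is 20% × $13,533 = $2,706.60. Patient pays $2,706.60; OOP now $7,126.40.
Claim 4 — $441: deductible already satisfied, so patient's share is 20% × $441 = $88.20. Cost to patient: $88.20. OOP to date $7,214.60.
Claim 5 — $1,830: deductible already satisfied, so patient's share is 20% × $1,830 = $366. OOP would hit $7,580.60 > $7,325, so the cap limits the patient to $7,325 − $7,214.60 = $110.40.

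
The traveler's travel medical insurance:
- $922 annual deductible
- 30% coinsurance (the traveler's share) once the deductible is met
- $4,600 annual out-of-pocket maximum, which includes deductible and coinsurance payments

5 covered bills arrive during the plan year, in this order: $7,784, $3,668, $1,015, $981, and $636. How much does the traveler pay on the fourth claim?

$214.50

#1 ($7,784): deductible takes $922, $6,862 remains; traveler's 30% is $2,058.60. Traveler owes $2,980.60 (running OOP $2,980.60).
#2 ($3,668): 30% coinsurance on $3,668 = $1,100.40. Traveler owes $1,100.40 (running OOP $4,081).
#3 ($1,015): deductible already satisfied, so traveler's share is 30% × $1,015 = $304.50. Cost to traveler: $304.50. OOP to date $4,385.50.
#4 ($981): 30% coinsurance on $981 = $294.30. That would push OOP to $4,679.80, over the $4,600 cap, so traveler pays $4,600 − $4,385.50 = $214.50.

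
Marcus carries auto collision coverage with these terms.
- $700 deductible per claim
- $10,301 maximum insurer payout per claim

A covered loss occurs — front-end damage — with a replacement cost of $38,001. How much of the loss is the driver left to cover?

After the deductible, $38,001 − $700 = $37,301 remains.
$37,301 exceeds the $10,301 limit, so the insurer pays the limit: $10,301.
Out of pocket: $38,001 − $10,301 = $27,700.

$27,700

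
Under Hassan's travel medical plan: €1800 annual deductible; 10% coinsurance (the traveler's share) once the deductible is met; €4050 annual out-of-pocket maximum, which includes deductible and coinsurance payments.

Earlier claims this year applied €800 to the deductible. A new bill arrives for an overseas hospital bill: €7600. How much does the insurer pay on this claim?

€800 of the €1800 deductible is already met, leaving €1000.
That leaves €7600 − €1000 = €6600 for coinsurance.
10% of €6600 = €660 falls to the traveler.
Traveler responsibility before any cap: €1000 + €660 = €1660.
Year-to-date out-of-pocket becomes €800 + €1660 = €2460, still under the €4050 maximum, so no cap applies.
The plan picks up €7600 − €1660 = €5940.

€5940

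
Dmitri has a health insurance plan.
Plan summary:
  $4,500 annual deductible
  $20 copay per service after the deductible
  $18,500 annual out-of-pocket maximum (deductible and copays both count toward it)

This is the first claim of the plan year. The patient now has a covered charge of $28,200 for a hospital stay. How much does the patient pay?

$4,520

Deductible not yet touched, so the first $4,500 of the bill goes to the deductible.
The remaining $23,700 (= $28,200 − $4,500) moves to the copay.
Copay on this service: $20.
Patient responsibility before any cap: $4,500 + $20 = $4,520.
Cumulative spending $0 + $4,520 = $4,520 stays under the $18,500 maximum.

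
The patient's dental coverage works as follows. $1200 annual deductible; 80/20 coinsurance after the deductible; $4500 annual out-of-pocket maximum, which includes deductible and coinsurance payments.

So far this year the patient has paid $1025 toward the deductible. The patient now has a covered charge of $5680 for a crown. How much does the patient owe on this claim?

$1276

Remaining deductible: $1200 − $1025 = $175.
The remaining $5505 (= $5680 − $175) moves to coinsurance.
Patient's 20% share of $5505 is $1101.
Patient responsibility before any cap: $175 + $1101 = $1276.
Total out-of-pocket so far would be $1025 + $1276 = $2301, below the $4500 cap — no reduction.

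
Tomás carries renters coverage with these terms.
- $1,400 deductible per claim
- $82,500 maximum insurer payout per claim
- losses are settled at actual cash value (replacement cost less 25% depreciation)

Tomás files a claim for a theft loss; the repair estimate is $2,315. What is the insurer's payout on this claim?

At 25% depreciation, ACV = $2,315 − $578.75 = $1,736.25.
Less the $1,400 deductible: $1,736.25 − $1,400 = $336.25.
That's under the $82,500 cap, so the insurer reimburses the full $336.25.

$336.25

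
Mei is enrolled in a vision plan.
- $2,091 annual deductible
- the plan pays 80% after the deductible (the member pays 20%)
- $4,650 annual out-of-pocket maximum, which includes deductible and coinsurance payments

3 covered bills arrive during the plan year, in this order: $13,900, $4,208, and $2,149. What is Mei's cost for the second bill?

Bill 1, $13,900: $2,091 to deductible, leaving $11,809; coinsurance $11,809 × 20% = $2,361.80. Cost to member: $4,452.80. OOP to date $4,452.80.
Bill 2, $4,208: deductible already satisfied, so member's share is 20% × $4,208 = $841.60. That would push OOP to $5,294.40, over the $4,650 cap, so member pays $4,650 − $4,452.80 = $197.20.

$197.20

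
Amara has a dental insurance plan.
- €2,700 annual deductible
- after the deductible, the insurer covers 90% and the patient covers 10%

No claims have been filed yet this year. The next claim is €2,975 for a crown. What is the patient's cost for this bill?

€2,727.50

Deductible not yet touched, so the first €2,700 of the bill goes to the deductible.
The remaining €275 (= €2,975 − €2,700) moves to coinsurance.
10% of €275 = €27.50 falls to the patient.
So the patient owes €2,700 + €27.50 = €2,727.50.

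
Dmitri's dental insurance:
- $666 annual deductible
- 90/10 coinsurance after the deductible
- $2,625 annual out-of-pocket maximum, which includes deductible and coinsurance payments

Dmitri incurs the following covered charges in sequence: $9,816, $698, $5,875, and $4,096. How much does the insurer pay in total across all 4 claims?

$17,860

Bill 1, $9,816: $666 to deductible, leaving $9,150; coinsurance $9,150 × 10% = $915. Patient owes $1,581 (running OOP $1,581). Plan pays $9,816 − $1,581 = $8,235.
Bill 2, $698: deductible already satisfied, so patient's share is 10% × $698 = $69.80. Cost to patient: $69.80. OOP to date $1,650.80. Insurer: $698 − $69.80 = $628.20.
Bill 3, $5,875: deductible already satisfied, so patient's share is 10% × $5,875 = $587.50. Patient pays $587.50; OOP now $2,238.30. Plan pays $5,875 − $587.50 = $5,287.50.
Bill 4, $4,096: deductible met; 10% of $4,096 = $409.60. OOP would hit $2,647.90 > $2,625, so the cap limits the patient to $2,625 − $2,238.30 = $386.70. Insurer: $4,096 − $386.70 = $3,709.30.
Insurer total: $8,235 + $628.20 + $5,287.50 + $3,709.30 = $17,860.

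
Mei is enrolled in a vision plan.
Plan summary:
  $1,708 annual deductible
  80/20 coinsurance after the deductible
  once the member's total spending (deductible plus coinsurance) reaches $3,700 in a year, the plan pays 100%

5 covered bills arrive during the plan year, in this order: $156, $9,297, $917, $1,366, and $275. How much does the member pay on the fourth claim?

$259.60

Claim 1 ($156): all of it applies to the deductible. Member owes $156 (running OOP $156).
Claim 2 ($9,297): $1,552 finishes the deductible; $7,745 goes to coinsurance; 20% of $7,745 = $1,549. Member pays $3,101; OOP now $3,257.
Claim 3 ($917): deductible already satisfied, so member's share is 20% × $917 = $183.40. Member owes $183.40 (running OOP $3,440.40).
Claim 4 ($1,366): deductible already satisfied, so member's share is 20% × $1,366 = $273.20. OOP would hit $3,713.60 > $3,700, so the cap limits the member to $3,700 − $3,440.40 = $259.60.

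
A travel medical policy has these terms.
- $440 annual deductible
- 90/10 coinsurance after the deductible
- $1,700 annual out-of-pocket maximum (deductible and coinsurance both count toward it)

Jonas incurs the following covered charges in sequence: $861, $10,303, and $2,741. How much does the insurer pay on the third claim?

Claim 1 ($861): deductible takes $440, $421 remains; traveler's 10% is $42.10. Traveler pays $482.10; OOP now $482.10. Plan pays $861 − $482.10 = $378.90.
Claim 2 ($10,303): 10% coinsurance on $10,303 = $1,030.30. Traveler pays $1,030.30; OOP now $1,512.40. Insurer: $10,303 − $1,030.30 = $9,272.70.
Claim 3 ($2,741): 10% coinsurance on $2,741 = $274.10. OOP would hit $1,786.50 > $1,700, so the cap limits the traveler to $1,700 − $1,512.40 = $187.60. Insurer: $2,741 − $187.60 = $2,553.40.

$2,553.40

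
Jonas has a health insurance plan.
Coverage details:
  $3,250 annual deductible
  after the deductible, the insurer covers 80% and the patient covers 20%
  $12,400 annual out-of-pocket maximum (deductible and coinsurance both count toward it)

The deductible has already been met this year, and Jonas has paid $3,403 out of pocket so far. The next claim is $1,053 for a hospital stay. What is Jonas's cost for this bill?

The deductible is already satisfied, so the full bill goes to coinsurance.
20% of $1,053 = $210.60 falls to the patient.
Total out-of-pocket so far would be $3,403 + $210.60 = $3,613.60, below the $12,400 cap — no reduction.

$210.60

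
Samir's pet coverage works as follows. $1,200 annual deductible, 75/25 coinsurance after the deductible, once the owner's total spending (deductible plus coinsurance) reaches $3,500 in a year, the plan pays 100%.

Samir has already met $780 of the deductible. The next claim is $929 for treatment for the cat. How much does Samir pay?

$547.25

Remaining deductible: $1,200 − $780 = $420.
After the $420 deductible portion, $929 − $420 = $509 is subject to coinsurance.
Owner's 25% share of $509 is $127.25.
So the owner owes $420 + $127.25 = $547.25 before any cap.
Total out-of-pocket so far would be $780 + $547.25 = $1,327.25, below the $3,500 cap — no reduction.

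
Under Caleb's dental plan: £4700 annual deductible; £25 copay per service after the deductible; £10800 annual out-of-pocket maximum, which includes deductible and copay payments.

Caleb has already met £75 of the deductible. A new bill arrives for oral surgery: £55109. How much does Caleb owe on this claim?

£4650

Deductible still to meet: £4700 − £75 = £4625.
After the £4625 deductible portion, £55109 − £4625 = £50484 is subject to the copay.
Copay on this service: £25.
So the patient owes £4625 + £25 = £4650 before any cap.
Cumulative spending £75 + £4650 = £4725 stays under the £10800 maximum.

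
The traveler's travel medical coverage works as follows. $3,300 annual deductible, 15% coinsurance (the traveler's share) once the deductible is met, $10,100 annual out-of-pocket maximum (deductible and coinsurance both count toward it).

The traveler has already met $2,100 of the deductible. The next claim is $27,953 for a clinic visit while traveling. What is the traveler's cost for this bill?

$5,212.95

Remaining deductible: $3,300 − $2,100 = $1,200.
The remaining $26,753 (= $27,953 − $1,200) moves to coinsurance.
15% of $26,753 = $4,012.95 falls to the traveler.
That puts the traveler's cost at $1,200 + $4,012.95 = $5,212.95 before any cap.
Total out-of-pocket so far would be $2,100 + $5,212.95 = $7,312.95, below the $10,100 cap — no reduction.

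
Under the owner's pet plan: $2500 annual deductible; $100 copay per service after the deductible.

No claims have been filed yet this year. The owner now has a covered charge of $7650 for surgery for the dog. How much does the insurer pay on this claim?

Deductible not yet touched, so the first $2500 of the bill goes to the deductible.
The remaining $5150 (= $7650 − $2500) moves to the copay.
Copay on this service: $100.
So the owner owes $2500 + $100 = $2600.
The insurer covers the remainder: $7650 − $2600 = $5050.

$5050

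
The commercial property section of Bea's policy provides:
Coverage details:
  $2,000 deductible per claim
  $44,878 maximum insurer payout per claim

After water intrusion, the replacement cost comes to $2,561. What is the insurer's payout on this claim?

Subtract the deductible: $2,561 − $2,000 = $561.
That's under the $44,878 cap, so the insurer reimburses the full $561.

$561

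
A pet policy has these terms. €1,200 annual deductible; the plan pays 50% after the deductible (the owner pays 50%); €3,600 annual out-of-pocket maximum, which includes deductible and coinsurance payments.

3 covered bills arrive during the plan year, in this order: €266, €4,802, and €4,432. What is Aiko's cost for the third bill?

Claim 1 — €266: all of it applies to the deductible. Cost to owner: €266. OOP to date €266.
Claim 2 — €4,802: €934 to deductible, leaving €3,868; coinsurance €3,868 × 50% = €1,934. Owner pays €2,868; OOP now €3,134.
Claim 3 — €4,432: 50% coinsurance on €4,432 = €2,216. That would push OOP to €5,350, over the €3,600 cap, so owner pays €3,600 − €3,134 = €466.

€466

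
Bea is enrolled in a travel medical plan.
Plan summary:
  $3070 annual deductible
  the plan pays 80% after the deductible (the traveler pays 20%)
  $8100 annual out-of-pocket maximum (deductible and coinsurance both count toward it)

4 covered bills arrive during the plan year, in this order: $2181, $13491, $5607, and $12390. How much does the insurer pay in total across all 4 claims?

Bill 1, $2181: entire amount goes to the deductible. Traveler owes $2181 (running OOP $2181). Insurer: $2181 − $2181 = $0.
Bill 2, $13491: $889 to deductible, leaving $12602; 20% of $12602 = $2520.40. Traveler pays $3409.40; OOP now $5590.40. Plan pays $13491 − $3409.40 = $10081.60.
Bill 3, $5607: deductible already satisfied, so traveler's share is 20% × $5607 = $1121.40. Traveler pays $1121.40; OOP now $6711.80. Insurer: $5607 − $1121.40 = $4485.60.
Bill 4, $12390: deductible met; 20% of $12390 = $2478. Adding that to $6711.80 gives $9189.80, past the $8100 cap; traveler pays only $8100 − $6711.80 = $1388.20. Insurer: $12390 − $1388.20 = $11001.80.
Insurer total: $0 + $10081.60 + $4485.60 + $11001.80 = $25569.

$25569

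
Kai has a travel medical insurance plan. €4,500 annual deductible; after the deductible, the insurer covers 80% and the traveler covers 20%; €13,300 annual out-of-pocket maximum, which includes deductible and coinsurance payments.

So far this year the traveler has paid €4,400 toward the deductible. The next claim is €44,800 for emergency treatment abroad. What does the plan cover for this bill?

Remaining deductible: €4,500 − €4,400 = €100.
After the €100 deductible portion, €44,800 − €100 = €44,700 is subject to coinsurance.
20% of €44,700 = €8,940 falls to the traveler.
So the traveler owes €100 + €8,940 = €9,040 before any cap.
Adding €9,040 to the €4,400 already spent would give €13,440, which exceeds the €13,300 cap; the traveler pays just €13,300 − €4,400 = €8,900.
The insurer covers the remainder: €44,800 − €8,900 = €35,900.

€35,900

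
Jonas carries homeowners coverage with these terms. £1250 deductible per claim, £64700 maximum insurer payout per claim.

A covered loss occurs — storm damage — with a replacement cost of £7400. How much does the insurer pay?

£6150

After the deductible, £7400 − £1250 = £6150 remains.
£6150 ≤ £64700, so the limit doesn't bind; insurer pays £6150.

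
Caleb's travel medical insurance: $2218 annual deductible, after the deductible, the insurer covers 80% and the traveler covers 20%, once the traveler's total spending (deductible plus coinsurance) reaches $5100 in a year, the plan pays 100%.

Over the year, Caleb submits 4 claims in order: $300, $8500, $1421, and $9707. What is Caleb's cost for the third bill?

Claim 1 ($300): entire amount goes to the deductible. Cost to traveler: $300. OOP to date $300.
Claim 2 ($8500): $1918 finishes the deductible; $6582 goes to coinsurance; traveler's 20% is $1316.40. Traveler pays $3234.40; OOP now $3534.40.
Claim 3 ($1421): deductible already satisfied, so traveler's share is 20% × $1421 = $284.20. Traveler owes $284.20 (running OOP $3818.60).

$284.20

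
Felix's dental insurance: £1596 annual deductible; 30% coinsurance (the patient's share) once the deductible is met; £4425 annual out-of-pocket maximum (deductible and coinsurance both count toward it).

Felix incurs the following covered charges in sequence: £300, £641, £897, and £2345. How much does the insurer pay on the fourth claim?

Claim 1 (£300): all of it applies to the deductible. Patient owes £300 (running OOP £300). Plan pays £300 − £300 = £0.
Claim 2 (£641): all of it applies to the deductible. Patient owes £641 (running OOP £941). Insurer: £641 − £641 = £0.
Claim 3 (£897): £655 finishes the deductible; £242 goes to coinsurance; coinsurance £242 × 30% = £72.60. Patient owes £727.60 (running OOP £1668.60). Plan pays £897 − £727.60 = £169.40.
Claim 4 (£2345): deductible already satisfied, so patient's share is 30% × £2345 = £703.50. Patient pays £703.50; OOP now £2372.10. Insurer: £2345 − £703.50 = £1641.50.

£1641.50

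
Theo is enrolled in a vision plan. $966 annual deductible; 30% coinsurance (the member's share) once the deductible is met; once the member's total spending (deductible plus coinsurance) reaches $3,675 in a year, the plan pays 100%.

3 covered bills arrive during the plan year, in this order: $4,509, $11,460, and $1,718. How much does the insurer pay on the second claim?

Claim 1 — $4,509: deductible takes $966, $3,543 remains; 30% of $3,543 = $1,062.90. Cost to member: $2,028.90. OOP to date $2,028.90. Plan pays $4,509 − $2,028.90 = $2,480.10.
Claim 2 — $11,460: deductible already satisfied, so member's share is 30% × $11,460 = $3,438. OOP would hit $5,466.90 > $3,675, so the cap limits the member to $3,675 − $2,028.90 = $1,646.10. Plan pays $11,460 − $1,646.10 = $9,813.90.

$9,813.90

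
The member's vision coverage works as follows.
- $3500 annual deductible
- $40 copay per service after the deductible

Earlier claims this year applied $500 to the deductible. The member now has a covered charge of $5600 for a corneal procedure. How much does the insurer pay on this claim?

$2560

$500 of the $3500 deductible is already met, leaving $3000.
That leaves $5600 − $3000 = $2600 for the copay.
Copay on this service: $40.
That puts the member's cost at $3000 + $40 = $3040.
The insurer covers the remainder: $5600 − $3040 = $2560.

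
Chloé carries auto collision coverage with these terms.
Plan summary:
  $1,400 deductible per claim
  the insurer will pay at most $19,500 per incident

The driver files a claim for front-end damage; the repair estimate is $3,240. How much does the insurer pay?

Less the $1,400 deductible: $3,240 − $1,400 = $1,840.
That's under the $19,500 cap, so the insurer reimburses the full $1,840.

$1,840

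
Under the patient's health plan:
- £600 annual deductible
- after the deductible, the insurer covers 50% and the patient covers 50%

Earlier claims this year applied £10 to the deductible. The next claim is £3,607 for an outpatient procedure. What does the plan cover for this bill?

Deductible still to meet: £600 − £10 = £590.
The remaining £3,017 (= £3,607 − £590) moves to coinsurance.
Patient's 50% share of £3,017 is £1,508.50.
So the patient owes £590 + £1,508.50 = £2,098.50.
Insurer pays the balance: £3,607 − £2,098.50 = £1,508.50.

£1,508.50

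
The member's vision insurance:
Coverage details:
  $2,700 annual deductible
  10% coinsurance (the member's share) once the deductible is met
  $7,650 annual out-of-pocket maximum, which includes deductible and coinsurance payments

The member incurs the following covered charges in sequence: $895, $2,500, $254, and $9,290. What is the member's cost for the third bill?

$25.40

Claim 1 ($895): entire amount goes to the deductible. Member owes $895 (running OOP $895).
Claim 2 ($2,500): deductible takes $1,805, $695 remains; 10% of $695 = $69.50. Member owes $1,874.50 (running OOP $2,769.50).
Claim 3 ($254): deductible met; 10% of $254 = $25.40. Member owes $25.40 (running OOP $2,794.90).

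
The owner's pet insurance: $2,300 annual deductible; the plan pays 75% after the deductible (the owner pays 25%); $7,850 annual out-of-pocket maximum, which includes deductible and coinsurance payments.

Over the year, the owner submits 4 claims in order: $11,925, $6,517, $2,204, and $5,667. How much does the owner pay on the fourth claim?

$963.50

Bill 1, $11,925: $2,300 to deductible, leaving $9,625; coinsurance $9,625 × 25% = $2,406.25. Owner owes $4,706.25 (running OOP $4,706.25).
Bill 2, $6,517: deductible met; 25% of $6,517 = $1,629.25. Owner owes $1,629.25 (running OOP $6,335.50).
Bill 3, $2,204: 25% coinsurance on $2,204 = $551. Cost to owner: $551. OOP to date $6,886.50.
Bill 4, $5,667: 25% coinsurance on $5,667 = $1,416.75. That would push OOP to $8,303.25, over the $7,850 cap, so owner pays $7,850 − $6,886.50 = $963.50.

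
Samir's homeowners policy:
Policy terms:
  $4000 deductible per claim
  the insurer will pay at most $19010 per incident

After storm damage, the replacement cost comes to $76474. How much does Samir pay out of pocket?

$57464

After the deductible, $76474 − $4000 = $72474 remains.
Since $72474 > $19010, the payout is capped at $19010.
Homeowner's share is the uncovered remainder: $76474 − $19010 = $57464.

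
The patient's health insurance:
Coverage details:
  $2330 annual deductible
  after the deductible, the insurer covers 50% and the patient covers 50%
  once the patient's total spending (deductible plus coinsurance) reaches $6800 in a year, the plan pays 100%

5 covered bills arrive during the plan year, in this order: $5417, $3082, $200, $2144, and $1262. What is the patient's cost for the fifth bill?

#1 ($5417): $2330 to deductible, leaving $3087; coinsurance $3087 × 50% = $1543.50. Patient owes $3873.50 (running OOP $3873.50).
#2 ($3082): 50% coinsurance on $3082 = $1541. Patient pays $1541; OOP now $5414.50.
#3 ($200): deductible met; 50% of $200 = $100. Patient owes $100 (running OOP $5514.50).
#4 ($2144): 50% coinsurance on $2144 = $1072. Cost to patient: $1072. OOP to date $6586.50.
#5 ($1262): 50% coinsurance on $1262 = $631. That would push OOP to $7217.50, over the $6800 cap, so patient pays $6800 − $6586.50 = $213.50.

$213.50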